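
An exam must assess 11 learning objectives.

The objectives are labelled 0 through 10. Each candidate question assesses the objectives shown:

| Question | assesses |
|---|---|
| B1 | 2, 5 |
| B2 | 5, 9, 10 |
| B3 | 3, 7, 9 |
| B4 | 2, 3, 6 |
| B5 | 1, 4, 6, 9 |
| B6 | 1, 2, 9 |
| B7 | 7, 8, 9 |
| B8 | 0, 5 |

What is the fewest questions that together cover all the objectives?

5

Take {B2, B4, B5, B7, B8}. Their union is {0, 1, 2, 3, 4, 5, 6, 7, 8, 9, 10}, which is all 11 objectives.
Only B5 contains 4, so B5 is forced; the remaining 7 objectives need at least 4 more questions (each remaining question adds at most 2) — so at least 5 questions are needed, and 5 is optimal.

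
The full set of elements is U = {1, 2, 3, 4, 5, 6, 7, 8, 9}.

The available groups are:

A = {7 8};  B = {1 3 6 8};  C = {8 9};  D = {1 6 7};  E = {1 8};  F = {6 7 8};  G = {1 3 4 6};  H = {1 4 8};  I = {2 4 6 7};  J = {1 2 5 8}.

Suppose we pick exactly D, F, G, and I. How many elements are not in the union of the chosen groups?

2

Union of D, F, G, I = {1, 2, 3, 4, 6, 7, 8}.
Not covered: 5, 9 — 2 elements.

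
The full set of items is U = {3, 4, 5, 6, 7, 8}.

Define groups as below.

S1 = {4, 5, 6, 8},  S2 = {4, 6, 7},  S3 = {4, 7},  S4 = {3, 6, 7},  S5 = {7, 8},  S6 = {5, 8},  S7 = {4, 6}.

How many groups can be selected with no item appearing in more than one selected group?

2

S6, S7 are pairwise disjoint (S6={5,8}; S7={4,6}).
Every remaining group overlaps one of these, and no 3 of the listed groups are pairwise disjoint, so 2 is the maximum.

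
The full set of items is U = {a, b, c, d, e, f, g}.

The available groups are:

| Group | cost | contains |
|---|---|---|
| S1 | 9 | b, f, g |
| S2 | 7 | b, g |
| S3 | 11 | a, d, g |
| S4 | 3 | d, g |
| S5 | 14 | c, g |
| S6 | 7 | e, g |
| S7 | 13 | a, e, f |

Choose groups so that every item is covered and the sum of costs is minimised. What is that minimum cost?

37

S2, S4, S5, S7 together cover every item (S2 ∪ S4 ∪ S5 ∪ S7 = {a, b, c, d, e, f, g}); total cost 7 + 3 + 14 + 13 = 37.
No covering selection has total cost below 37.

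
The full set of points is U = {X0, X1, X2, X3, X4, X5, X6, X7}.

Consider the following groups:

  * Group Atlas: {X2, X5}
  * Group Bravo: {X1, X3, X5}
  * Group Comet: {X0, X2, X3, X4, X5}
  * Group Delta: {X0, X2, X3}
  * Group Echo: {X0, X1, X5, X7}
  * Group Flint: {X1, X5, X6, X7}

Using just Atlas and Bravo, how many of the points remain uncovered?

Union of Atlas, Bravo = {X1, X2, X3, X5}.
Not covered: X0, X4, X6, X7 — 4 points.

4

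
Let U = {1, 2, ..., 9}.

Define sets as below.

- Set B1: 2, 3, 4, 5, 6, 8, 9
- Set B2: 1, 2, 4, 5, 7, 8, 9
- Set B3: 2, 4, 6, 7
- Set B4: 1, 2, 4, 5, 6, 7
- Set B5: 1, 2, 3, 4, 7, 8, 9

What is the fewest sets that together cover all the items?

2

B1 and B4 cover everything between them: the union {1, 2, 3, 4, 5, 6, 7, 8, 9} is all of U.
No single set has all 9 items (the largest, B1, has 7), so 2 is optimal.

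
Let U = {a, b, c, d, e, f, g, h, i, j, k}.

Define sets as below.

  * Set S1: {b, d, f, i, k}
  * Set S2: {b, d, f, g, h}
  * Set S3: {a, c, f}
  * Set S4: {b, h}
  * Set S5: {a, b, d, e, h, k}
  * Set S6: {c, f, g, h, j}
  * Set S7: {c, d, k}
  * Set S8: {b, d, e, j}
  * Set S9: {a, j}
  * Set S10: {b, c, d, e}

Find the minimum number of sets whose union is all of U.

S1 and S5 and S6 together: S1 ∪ S5 ∪ S6 = {a, b, c, d, e, f, g, h, i, j, k} — every element is covered.
Only S1 contains i, so S1 is forced; the remaining 6 elements need at least 2 more sets (each remaining set adds at most 4) — so at least 3 sets are needed, and 3 is optimal.

3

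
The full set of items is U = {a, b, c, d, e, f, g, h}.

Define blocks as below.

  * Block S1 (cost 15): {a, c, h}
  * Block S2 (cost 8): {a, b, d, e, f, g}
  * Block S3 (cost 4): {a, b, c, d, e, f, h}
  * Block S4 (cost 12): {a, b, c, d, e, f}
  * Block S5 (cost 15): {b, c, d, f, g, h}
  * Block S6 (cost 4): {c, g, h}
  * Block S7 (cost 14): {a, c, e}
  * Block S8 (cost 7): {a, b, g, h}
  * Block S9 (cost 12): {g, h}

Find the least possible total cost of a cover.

8

S3, S6 together cover every item (S3 ∪ S6 = {a, b, c, d, e, f, g, h}); total cost 4 + 4 = 8.
No covering selection has total cost below 8.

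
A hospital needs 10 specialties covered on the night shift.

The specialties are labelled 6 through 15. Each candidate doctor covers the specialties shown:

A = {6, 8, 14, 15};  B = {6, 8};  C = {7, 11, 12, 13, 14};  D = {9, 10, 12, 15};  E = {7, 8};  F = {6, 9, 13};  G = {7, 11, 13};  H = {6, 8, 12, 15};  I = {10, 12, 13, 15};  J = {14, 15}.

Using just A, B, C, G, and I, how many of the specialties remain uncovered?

1

Union of A, B, C, G, I = {6, 7, 8, 10, 11, 12, 13, 14, 15}.
Not covered: 9 — 1 specialty.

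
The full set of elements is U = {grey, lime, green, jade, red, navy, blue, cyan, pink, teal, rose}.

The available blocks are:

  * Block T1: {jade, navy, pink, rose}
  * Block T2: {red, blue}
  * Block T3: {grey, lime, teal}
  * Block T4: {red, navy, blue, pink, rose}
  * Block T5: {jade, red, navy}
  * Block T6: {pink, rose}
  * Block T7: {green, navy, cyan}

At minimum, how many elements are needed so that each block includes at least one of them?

Take H = {grey, navy, blue, pink}. Each listed block contains at least one of these, so H is a hitting set of size 4.
The blocks T2, T3, T6, T7 are pairwise disjoint, so any hitting set needs a separate element for each — at least 4. Hence 4 is optimal.

4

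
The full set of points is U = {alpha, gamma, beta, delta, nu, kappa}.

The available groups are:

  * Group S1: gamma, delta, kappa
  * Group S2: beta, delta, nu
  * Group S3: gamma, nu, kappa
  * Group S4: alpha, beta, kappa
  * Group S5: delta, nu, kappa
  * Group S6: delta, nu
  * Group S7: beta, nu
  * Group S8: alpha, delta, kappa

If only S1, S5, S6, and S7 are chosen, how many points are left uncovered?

Union of S1, S5, S6, S7 = {gamma, beta, delta, nu, kappa}.
Not covered: alpha — 1 point.

1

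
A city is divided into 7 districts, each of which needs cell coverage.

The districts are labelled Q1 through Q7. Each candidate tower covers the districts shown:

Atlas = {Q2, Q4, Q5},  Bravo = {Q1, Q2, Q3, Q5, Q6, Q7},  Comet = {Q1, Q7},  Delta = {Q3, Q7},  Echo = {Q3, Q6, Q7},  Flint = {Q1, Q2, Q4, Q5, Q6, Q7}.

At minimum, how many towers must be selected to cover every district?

2

Take {Echo, Flint}. Their union is {Q1, Q2, Q3, Q4, Q5, Q6, Q7}, which is all 7 districts.
No single tower has all 7 districts (the largest, Bravo, has 6), so 2 is optimal.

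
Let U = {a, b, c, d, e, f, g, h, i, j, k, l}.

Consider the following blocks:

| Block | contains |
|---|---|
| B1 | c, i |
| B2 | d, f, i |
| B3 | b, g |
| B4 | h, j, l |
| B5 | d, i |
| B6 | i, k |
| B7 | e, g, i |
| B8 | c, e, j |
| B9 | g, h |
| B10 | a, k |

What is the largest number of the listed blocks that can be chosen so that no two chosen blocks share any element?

4

B3, B4, B5, B10 are pairwise disjoint (B3={b,g}; B4={h,j,l}; B5={d,i}; B10={a,k}).
Every remaining block overlaps one of these, and no 5 of the listed blocks are pairwise disjoint, so 4 is the maximum.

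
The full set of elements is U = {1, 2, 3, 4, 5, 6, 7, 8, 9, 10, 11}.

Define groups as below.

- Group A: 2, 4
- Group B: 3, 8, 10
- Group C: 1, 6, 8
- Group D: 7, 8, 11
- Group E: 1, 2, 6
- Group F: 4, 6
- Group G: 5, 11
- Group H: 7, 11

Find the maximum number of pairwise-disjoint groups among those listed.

A, B, G are pairwise disjoint (A={2,4}; B={3,8,10}; G={5,11}).
Every remaining group overlaps one of these, and no 4 of the listed groups are pairwise disjoint, so 3 is the maximum.

3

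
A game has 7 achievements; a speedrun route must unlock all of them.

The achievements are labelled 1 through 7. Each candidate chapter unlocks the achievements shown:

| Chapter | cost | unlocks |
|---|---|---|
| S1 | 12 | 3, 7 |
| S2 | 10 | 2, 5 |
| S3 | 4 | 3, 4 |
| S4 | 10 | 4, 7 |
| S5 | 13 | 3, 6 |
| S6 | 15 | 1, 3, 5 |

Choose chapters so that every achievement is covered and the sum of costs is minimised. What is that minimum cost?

48

S2, S4, S5, S6 together cover every achievement (S2 ∪ S4 ∪ S5 ∪ S6 = {1, 2, 3, 4, 5, 6, 7}); total cost 10 + 10 + 13 + 15 = 48.
The greedy pick S3, S2, S4, S5, S6 costs 52; no covering selection beats 48.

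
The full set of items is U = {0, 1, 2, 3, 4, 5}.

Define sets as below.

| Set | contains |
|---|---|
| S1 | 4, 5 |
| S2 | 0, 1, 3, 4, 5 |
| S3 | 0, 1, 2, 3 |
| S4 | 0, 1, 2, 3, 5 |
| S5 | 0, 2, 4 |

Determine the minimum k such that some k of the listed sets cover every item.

2

S1 and S3 together: S1 ∪ S3 = {0, 1, 2, 3, 4, 5} — every item is covered.
No single set has all 6 items (the largest, S2, has 5), so 2 is optimal.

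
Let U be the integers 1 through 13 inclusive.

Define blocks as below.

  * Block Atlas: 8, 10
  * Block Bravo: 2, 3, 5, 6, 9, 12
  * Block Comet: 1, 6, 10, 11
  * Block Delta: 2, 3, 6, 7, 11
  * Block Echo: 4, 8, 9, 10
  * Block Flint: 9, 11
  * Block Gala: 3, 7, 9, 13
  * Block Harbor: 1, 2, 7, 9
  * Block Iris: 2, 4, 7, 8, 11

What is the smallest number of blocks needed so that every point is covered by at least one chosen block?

Take {Bravo, Comet, Gala, Iris}. Their union is {1, 2, 3, 4, 5, 6, 7, 8, 9, 10, 11, 12, 13}, which is all 13 points.
Only Gala contains 13, so Gala is forced; the remaining 9 points need at least 3 more blocks (each remaining block adds at most 4) — so at least 4 blocks are needed, and 4 is optimal.

4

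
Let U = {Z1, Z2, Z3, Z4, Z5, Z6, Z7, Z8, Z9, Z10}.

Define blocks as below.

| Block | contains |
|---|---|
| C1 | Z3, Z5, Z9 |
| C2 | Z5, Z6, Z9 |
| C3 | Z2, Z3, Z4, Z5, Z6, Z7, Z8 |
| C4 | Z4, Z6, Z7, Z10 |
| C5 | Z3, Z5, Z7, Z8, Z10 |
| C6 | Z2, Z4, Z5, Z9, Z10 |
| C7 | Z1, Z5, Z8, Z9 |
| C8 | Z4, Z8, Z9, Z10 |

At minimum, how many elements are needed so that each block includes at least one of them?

2

Take H = {Z5, Z10}. Each listed block contains at least one of these, so H is a hitting set of size 2.
The blocks C4, C7 are pairwise disjoint, so any hitting set needs a separate element for each — at least 2. Hence 2 is optimal.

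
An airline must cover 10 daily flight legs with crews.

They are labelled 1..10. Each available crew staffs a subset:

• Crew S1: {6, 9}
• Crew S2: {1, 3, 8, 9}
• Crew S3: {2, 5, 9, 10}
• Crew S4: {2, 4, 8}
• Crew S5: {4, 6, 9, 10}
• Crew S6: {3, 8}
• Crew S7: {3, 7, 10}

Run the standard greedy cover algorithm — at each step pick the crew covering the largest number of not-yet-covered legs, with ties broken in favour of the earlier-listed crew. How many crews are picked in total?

4

Greedy: pick S2 (covers 4 new) → pick S3 (covers 3 new) → pick S5 (covers 2 new) → pick S7 (covers 1 new). Total picks: 4.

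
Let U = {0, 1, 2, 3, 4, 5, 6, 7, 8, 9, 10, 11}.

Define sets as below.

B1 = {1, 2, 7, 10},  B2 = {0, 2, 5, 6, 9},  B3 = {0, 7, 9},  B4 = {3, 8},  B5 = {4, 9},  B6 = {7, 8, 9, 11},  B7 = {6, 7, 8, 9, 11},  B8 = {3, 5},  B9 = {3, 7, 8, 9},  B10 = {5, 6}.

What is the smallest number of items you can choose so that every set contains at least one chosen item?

Take H = {2, 3, 6, 9}. Each listed set contains at least one of these, so H is a hitting set of size 4.
The sets B1, B4, B5, B10 are pairwise disjoint, so any hitting set needs a separate item for each — at least 4. Hence 4 is optimal.

4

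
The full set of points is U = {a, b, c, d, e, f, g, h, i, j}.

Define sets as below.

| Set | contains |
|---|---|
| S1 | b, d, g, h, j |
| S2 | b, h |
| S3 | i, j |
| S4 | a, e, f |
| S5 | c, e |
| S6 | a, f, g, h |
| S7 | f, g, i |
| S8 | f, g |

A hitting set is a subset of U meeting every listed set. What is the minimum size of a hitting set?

The 4 points {c, f, h, j} hit every set.
The sets S2, S3, S5, S8 are pairwise disjoint, so any hitting set needs a separate point for each — at least 4. Hence 4 is optimal.

4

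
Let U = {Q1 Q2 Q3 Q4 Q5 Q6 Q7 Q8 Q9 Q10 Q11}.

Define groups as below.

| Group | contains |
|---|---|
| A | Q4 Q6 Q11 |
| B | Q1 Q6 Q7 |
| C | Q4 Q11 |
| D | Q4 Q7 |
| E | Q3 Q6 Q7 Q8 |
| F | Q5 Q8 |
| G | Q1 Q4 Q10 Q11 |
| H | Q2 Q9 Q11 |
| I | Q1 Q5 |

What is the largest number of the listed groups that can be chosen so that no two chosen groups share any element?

3

D, H, I are pairwise disjoint (D={Q4,Q7}; H={Q2,Q9,Q11}; I={Q1,Q5}).
Every remaining group overlaps one of these, and no 4 of the listed groups are pairwise disjoint, so 3 is the maximum.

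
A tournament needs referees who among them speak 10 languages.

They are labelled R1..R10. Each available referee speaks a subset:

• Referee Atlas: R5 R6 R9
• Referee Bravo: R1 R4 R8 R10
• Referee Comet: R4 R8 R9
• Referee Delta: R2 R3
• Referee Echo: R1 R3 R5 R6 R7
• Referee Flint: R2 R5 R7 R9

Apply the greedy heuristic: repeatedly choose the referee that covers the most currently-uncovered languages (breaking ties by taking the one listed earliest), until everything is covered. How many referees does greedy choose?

Greedy: pick Echo (covers 5 new) → pick Bravo (covers 3 new) → pick Flint (covers 2 new). Total picks: 3.

3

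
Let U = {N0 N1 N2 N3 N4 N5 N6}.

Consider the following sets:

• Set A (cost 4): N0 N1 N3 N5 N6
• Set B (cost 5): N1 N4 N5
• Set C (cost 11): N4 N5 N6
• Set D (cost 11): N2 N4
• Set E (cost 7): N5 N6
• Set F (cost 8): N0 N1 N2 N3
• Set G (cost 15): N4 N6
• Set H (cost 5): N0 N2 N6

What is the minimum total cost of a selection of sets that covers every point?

A, B, H together cover every point (A ∪ B ∪ H = {N0, N1, N2, N3, N4, N5, N6}); total cost 4 + 5 + 5 = 14.
No covering selection has total cost below 14.

14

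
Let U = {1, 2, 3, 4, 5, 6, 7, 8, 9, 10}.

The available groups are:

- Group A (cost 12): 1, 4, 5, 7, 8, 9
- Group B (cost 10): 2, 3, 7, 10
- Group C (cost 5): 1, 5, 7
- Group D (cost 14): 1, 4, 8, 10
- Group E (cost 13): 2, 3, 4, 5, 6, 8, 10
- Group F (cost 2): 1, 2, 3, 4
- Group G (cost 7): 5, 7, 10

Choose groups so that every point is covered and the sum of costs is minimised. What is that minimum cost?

25

A, E together cover every point (A ∪ E = {1, 2, 3, 4, 5, 6, 7, 8, 9, 10}); total cost 12 + 13 = 25.
The greedy pick F, G, A, E costs 34; no covering selection beats 25.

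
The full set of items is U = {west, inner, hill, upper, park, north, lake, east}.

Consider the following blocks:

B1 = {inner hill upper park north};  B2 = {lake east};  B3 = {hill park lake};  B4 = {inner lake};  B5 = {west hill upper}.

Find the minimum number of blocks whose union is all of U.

3

B1 and B2 and B5 together: B1 ∪ B2 ∪ B5 = {west, inner, hill, upper, park, north, lake, east} — every item is covered.
Only B5 contains west, so B5 is forced; the remaining 5 items need at least 2 more blocks (each remaining block adds at most 3) — so at least 3 blocks are needed, and 3 is optimal.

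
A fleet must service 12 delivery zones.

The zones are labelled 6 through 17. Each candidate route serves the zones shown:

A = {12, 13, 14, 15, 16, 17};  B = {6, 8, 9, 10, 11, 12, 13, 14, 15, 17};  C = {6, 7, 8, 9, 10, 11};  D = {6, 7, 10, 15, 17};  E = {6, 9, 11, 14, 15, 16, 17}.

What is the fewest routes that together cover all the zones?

2

A and C together: A ∪ C = {6, 7, 8, 9, 10, 11, 12, 13, 14, 15, 16, 17} — every zone is covered.
No single route has all 12 zones (the largest, B, has 10), so 2 is optimal.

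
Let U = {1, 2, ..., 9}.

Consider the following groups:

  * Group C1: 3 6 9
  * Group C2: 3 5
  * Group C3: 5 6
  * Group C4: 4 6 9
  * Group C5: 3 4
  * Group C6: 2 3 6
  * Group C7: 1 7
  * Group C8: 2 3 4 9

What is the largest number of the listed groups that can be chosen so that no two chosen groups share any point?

3

C3, C5, C7 are pairwise disjoint (C3={5,6}; C5={3,4}; C7={1,7}).
Every remaining group overlaps one of these, and no 4 of the listed groups are pairwise disjoint, so 3 is the maximum.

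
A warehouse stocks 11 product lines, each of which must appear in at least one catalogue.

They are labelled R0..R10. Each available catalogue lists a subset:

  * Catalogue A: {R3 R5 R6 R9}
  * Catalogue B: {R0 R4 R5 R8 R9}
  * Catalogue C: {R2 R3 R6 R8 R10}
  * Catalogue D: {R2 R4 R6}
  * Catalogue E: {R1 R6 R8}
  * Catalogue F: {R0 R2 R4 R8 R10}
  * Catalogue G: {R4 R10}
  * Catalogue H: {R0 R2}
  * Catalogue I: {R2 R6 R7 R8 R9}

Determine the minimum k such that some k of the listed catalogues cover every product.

4

B and C and E and I together: B ∪ C ∪ E ∪ I = {R0, R1, R2, R3, R4, R5, R6, R7, R8, R9, R10} — every product is covered.
No 3 of the 9 catalogues cover everything (all 84 combinations miss at least one product), so 4 is optimal.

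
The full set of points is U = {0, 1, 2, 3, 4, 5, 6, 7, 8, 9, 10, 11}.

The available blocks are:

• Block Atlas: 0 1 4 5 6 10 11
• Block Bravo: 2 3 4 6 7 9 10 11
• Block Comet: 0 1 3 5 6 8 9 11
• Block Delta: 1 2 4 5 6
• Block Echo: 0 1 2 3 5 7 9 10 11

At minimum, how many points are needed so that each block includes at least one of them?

2

The 2 points {2, 11} hit every block.
No single point lies in every block, so at least 2 are needed and 2 is optimal.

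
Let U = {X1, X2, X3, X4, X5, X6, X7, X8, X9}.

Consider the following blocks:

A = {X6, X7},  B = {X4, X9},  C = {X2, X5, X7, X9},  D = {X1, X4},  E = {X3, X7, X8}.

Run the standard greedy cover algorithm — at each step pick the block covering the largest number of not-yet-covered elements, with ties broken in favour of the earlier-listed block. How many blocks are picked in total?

4

Greedy: pick C (covers 4 new) → pick D (covers 2 new) → pick E (covers 2 new) → pick A (covers 1 new). Total picks: 4.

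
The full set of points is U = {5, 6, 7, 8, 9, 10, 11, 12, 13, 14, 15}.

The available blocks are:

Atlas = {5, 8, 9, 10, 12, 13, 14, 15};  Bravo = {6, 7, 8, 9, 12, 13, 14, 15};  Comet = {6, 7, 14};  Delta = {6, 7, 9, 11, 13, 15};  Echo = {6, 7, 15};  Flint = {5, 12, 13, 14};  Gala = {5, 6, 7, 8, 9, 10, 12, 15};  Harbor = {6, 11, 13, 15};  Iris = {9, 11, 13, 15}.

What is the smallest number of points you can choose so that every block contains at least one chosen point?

2

The 2 points {14, 15} hit every block.
The blocks Echo, Flint are pairwise disjoint, so any hitting set needs a separate point for each — at least 2. Hence 2 is optimal.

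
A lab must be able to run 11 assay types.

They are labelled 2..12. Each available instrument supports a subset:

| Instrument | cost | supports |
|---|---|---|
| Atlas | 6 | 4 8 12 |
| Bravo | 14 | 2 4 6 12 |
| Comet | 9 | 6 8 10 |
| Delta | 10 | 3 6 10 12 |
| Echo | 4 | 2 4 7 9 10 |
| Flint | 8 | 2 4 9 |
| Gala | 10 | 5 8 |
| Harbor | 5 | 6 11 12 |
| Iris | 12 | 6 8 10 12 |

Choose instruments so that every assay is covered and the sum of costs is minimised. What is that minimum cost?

Delta, Echo, Gala, Harbor together cover every assay (Delta ∪ Echo ∪ Gala ∪ Harbor = {2, 3, 4, 5, 6, 7, 8, 9, 10, 11, 12}); total cost 10 + 4 + 10 + 5 = 29.
No covering selection has total cost below 29.

29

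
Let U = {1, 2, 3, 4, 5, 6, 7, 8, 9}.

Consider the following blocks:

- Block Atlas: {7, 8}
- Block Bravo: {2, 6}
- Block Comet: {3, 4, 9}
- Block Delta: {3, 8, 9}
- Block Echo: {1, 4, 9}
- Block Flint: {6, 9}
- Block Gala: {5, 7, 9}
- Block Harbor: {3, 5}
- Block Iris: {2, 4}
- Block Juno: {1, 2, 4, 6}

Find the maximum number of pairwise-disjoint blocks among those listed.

4

Atlas, Bravo, Echo, Harbor are pairwise disjoint (Atlas={7,8}; Bravo={2,6}; Echo={1,4,9}; Harbor={3,5}).
Every remaining block overlaps one of these, and no 5 of the listed blocks are pairwise disjoint, so 4 is the maximum.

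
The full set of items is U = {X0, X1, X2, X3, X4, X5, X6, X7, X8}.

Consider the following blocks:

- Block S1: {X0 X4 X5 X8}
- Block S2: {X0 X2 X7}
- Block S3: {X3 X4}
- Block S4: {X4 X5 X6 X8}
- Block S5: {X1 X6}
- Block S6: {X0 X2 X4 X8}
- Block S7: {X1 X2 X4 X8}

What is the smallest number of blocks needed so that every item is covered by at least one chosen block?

4

S1, S2, S3, and S5 cover everything between them: the union {X0, X1, X2, X3, X4, X5, X6, X7, X8} is all of U.
Only S3 contains X3, so S3 is forced; the remaining 7 items need at least 3 more blocks (each remaining block adds at most 3) — so at least 4 blocks are needed, and 4 is optimal.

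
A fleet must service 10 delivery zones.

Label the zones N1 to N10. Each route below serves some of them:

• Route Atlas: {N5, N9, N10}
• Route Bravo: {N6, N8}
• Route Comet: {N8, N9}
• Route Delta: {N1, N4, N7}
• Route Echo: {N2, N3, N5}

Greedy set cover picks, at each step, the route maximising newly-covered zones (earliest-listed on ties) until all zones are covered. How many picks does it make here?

Greedy: pick Atlas (covers 3 new) → pick Delta (covers 3 new) → pick Bravo (covers 2 new) → pick Echo (covers 2 new). Total picks: 4.

4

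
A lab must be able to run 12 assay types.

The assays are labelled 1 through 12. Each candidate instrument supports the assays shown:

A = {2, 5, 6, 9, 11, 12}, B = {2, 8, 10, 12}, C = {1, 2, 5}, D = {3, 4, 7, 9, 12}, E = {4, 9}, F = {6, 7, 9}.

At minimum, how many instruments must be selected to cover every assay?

A and B and C and D together: A ∪ B ∪ C ∪ D = {1, 2, 3, 4, 5, 6, 7, 8, 9, 10, 11, 12} — every assay is covered.
No 3 of the 6 instruments cover everything (all 20 combinations miss at least one assay), so 4 is optimal.

4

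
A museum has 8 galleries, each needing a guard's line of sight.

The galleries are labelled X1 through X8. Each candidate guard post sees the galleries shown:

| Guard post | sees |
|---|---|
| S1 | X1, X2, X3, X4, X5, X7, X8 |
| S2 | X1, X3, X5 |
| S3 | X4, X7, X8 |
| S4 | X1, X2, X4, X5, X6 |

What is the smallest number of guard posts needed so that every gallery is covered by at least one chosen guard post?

S1 and S4 together: S1 ∪ S4 = {X1, X2, X3, X4, X5, X6, X7, X8} — every gallery is covered.
No single guard post has all 8 galleries (the largest, S1, has 7), so 2 is optimal.

2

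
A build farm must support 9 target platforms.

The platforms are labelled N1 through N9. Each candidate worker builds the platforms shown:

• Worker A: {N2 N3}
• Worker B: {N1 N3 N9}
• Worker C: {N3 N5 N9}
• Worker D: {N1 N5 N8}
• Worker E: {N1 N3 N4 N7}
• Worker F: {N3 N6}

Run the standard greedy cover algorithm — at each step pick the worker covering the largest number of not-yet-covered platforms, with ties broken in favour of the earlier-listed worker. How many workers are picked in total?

Greedy: pick E (covers 4 new) → pick C (covers 2 new) → pick A (covers 1 new) → pick D (covers 1 new) → pick F (covers 1 new). Total picks: 5.

5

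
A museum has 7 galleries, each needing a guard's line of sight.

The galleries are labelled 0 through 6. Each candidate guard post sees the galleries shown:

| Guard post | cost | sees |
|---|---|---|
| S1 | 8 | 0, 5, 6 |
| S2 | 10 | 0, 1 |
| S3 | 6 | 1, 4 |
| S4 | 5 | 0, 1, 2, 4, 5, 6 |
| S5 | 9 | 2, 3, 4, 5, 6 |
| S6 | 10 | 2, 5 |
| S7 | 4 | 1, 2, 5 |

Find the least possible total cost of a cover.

14

S4, S5 together cover every gallery (S4 ∪ S5 = {0, 1, 2, 3, 4, 5, 6}); total cost 5 + 9 = 14.
No covering selection has total cost below 14.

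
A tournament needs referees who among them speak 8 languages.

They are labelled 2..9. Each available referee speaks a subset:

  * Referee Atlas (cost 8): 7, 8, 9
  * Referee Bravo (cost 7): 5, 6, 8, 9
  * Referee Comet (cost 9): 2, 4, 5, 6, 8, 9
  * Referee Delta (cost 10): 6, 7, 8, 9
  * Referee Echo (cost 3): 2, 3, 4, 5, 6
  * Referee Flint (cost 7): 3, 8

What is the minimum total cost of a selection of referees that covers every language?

11

Atlas, Echo together cover every language (Atlas ∪ Echo = {2, 3, 4, 5, 6, 7, 8, 9}); total cost 8 + 3 = 11.
No covering selection has total cost below 11.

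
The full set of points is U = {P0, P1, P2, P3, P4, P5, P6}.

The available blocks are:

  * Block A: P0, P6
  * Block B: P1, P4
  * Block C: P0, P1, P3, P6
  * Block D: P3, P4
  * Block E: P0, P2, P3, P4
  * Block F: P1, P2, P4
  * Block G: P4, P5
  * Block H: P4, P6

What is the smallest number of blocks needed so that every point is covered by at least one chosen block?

C, E, and G cover everything between them: the union {P0, P1, P2, P3, P4, P5, P6} is all of U.
Only G contains P5, so G is forced; the remaining 5 points need at least 2 more blocks (each remaining block adds at most 4) — so at least 3 blocks are needed, and 3 is optimal.

3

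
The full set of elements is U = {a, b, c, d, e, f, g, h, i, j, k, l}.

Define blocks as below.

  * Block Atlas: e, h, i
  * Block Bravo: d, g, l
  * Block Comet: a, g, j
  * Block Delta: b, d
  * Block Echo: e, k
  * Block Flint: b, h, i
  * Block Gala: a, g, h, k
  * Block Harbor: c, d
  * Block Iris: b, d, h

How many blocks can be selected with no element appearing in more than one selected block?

Comet, Echo, Flint, Harbor are pairwise disjoint (Comet={a,g,j}; Echo={e,k}; Flint={b,h,i}; Harbor={c,d}).
Every remaining block overlaps one of these, and no 5 of the listed blocks are pairwise disjoint, so 4 is the maximum.

4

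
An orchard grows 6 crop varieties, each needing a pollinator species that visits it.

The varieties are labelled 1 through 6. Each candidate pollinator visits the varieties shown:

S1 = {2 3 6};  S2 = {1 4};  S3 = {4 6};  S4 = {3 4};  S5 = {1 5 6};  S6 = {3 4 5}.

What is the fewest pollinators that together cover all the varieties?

S1 and S5 and S6 together: S1 ∪ S5 ∪ S6 = {1, 2, 3, 4, 5, 6} — every variety is covered.
Only S1 contains 2, so S1 is forced; the remaining 3 varieties need at least 2 more pollinators (each remaining pollinator adds at most 2) — so at least 3 pollinators are needed, and 3 is optimal.

3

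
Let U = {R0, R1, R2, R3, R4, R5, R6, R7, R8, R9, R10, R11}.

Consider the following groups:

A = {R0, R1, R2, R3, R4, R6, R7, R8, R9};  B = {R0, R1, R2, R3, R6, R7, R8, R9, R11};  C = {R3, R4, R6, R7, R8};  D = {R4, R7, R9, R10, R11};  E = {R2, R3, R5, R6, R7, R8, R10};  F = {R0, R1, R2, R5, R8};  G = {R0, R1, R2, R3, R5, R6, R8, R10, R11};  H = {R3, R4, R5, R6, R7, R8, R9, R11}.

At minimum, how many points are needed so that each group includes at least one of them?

2

The 2 points {R2, R7} hit every group.
The groups D, F are pairwise disjoint, so any hitting set needs a separate point for each — at least 2. Hence 2 is optimal.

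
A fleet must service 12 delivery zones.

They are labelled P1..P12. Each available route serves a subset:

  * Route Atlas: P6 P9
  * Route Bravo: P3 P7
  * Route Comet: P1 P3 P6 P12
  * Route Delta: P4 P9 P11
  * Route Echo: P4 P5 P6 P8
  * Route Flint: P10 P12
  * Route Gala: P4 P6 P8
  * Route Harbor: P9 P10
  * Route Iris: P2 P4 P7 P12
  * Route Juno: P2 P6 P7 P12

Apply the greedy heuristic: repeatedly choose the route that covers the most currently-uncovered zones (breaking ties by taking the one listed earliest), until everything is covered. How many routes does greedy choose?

5

Greedy: pick Comet (covers 4 new) → pick Delta (covers 3 new) → pick Echo (covers 2 new) → pick Iris (covers 2 new) → pick Flint (covers 1 new). Total picks: 5.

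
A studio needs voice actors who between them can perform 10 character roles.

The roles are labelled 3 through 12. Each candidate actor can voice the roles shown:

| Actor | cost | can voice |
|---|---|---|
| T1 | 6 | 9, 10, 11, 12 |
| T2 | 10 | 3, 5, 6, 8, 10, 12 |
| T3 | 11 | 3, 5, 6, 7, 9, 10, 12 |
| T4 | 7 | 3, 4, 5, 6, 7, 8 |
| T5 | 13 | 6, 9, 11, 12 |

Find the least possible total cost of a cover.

13

T1, T4 together cover every role (T1 ∪ T4 = {3, 4, 5, 6, 7, 8, 9, 10, 11, 12}); total cost 6 + 7 = 13.
No covering selection has total cost below 13.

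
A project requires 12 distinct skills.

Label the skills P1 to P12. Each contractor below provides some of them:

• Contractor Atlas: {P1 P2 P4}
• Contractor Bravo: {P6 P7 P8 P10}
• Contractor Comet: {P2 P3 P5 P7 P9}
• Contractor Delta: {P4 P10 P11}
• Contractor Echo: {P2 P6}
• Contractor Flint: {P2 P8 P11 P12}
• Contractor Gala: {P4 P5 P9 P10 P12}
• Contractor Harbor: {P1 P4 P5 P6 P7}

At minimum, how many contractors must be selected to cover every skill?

4

Comet and Flint and Gala and Harbor together: Comet ∪ Flint ∪ Gala ∪ Harbor = {P1, P2, P3, P4, P5, P6, P7, P8, P9, P10, P11, P12} — every skill is covered.
Only Comet contains P3, so Comet is forced; the remaining 7 skills need at least 3 more contractors (each remaining contractor adds at most 3) — so at least 4 contractors are needed, and 4 is optimal.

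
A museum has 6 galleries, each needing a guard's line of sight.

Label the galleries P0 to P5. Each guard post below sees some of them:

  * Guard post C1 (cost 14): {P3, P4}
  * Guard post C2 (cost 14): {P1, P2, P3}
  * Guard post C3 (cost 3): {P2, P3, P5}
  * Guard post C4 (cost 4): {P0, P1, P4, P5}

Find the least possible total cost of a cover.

C3, C4 together cover every gallery (C3 ∪ C4 = {P0, P1, P2, P3, P4, P5}); total cost 3 + 4 = 7.
No covering selection has total cost below 7.

7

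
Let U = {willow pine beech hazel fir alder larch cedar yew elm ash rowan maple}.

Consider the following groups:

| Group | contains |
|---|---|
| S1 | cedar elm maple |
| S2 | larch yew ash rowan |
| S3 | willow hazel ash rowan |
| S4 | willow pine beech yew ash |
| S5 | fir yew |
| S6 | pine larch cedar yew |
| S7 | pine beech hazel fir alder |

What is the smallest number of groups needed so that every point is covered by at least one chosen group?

4

Take {S1, S2, S4, S7}. Their union is {willow, pine, beech, hazel, fir, alder, larch, cedar, yew, elm, ash, rowan, maple}, which is all 13 points.
No 3 of the 7 groups cover everything (all 35 combinations miss at least one point), so 4 is optimal.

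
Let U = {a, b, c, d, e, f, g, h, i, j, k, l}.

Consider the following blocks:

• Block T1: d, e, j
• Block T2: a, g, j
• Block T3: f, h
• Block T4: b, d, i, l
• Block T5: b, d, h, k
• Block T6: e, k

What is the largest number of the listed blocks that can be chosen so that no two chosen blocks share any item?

T2, T3, T4, T6 are pairwise disjoint (T2={a,g,j}; T3={f,h}; T4={b,d,i,l}; T6={e,k}).
Every remaining block overlaps one of these, and no 5 of the listed blocks are pairwise disjoint, so 4 is the maximum.

4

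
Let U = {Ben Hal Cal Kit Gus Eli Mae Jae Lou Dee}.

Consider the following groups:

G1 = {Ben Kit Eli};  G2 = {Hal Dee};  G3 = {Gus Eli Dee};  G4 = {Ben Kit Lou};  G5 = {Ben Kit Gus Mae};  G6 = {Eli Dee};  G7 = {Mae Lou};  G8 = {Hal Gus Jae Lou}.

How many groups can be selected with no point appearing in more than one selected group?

3

G1, G2, G7 are pairwise disjoint (G1={Ben,Kit,Eli}; G2={Hal,Dee}; G7={Mae,Lou}).
Every remaining group overlaps one of these, and no 4 of the listed groups are pairwise disjoint, so 3 is the maximum.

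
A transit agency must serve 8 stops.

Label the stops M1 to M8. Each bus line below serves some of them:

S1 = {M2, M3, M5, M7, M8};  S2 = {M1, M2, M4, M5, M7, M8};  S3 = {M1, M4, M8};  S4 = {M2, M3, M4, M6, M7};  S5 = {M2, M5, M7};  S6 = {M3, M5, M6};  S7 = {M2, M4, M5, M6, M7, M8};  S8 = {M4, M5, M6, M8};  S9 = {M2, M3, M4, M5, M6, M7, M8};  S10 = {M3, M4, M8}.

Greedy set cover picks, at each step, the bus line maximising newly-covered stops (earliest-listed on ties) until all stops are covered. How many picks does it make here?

Greedy: pick S9 (covers 7 new) → pick S2 (covers 1 new). Total picks: 2.

2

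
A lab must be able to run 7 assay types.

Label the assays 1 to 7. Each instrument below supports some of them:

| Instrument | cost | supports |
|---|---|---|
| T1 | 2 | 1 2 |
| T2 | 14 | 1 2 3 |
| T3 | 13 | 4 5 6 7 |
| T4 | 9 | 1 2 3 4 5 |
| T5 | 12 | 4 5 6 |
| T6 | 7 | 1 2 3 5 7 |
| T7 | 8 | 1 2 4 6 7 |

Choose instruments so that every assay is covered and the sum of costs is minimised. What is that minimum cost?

T6, T7 together cover every assay (T6 ∪ T7 = {1, 2, 3, 4, 5, 6, 7}); total cost 7 + 8 = 15.
The greedy pick T1, T6, T7 costs 17; no covering selection beats 15.

15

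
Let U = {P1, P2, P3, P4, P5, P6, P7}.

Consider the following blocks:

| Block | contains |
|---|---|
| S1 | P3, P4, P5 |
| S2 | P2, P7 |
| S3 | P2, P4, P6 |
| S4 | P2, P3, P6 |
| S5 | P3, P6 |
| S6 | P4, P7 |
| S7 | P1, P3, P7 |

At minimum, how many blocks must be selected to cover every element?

S1 and S3 and S7 together: S1 ∪ S3 ∪ S7 = {P1, P2, P3, P4, P5, P6, P7} — every element is covered.
Each block has at most 3 elements, and 2·3 = 6 < 7 — so at least 3 blocks are needed, and 3 is optimal.

3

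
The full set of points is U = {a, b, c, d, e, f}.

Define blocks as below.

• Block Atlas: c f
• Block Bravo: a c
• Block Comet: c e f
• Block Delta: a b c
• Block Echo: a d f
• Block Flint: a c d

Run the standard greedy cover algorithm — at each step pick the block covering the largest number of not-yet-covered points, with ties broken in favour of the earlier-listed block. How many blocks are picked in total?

3

Greedy: pick Comet (covers 3 new) → pick Delta (covers 2 new) → pick Echo (covers 1 new). Total picks: 3.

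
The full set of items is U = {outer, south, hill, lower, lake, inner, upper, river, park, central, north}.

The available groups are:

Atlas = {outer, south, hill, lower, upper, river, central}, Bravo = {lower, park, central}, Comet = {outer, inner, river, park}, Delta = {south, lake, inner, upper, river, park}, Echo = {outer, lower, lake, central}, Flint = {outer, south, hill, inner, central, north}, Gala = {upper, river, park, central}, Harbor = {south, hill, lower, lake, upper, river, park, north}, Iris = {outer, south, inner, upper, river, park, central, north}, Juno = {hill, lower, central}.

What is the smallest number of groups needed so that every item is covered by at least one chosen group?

2

Flint and Harbor cover everything between them: the union {outer, south, hill, lower, lake, inner, upper, river, park, central, north} is all of U.
No single group has all 11 items (the largest, Harbor, has 8), so 2 is optimal.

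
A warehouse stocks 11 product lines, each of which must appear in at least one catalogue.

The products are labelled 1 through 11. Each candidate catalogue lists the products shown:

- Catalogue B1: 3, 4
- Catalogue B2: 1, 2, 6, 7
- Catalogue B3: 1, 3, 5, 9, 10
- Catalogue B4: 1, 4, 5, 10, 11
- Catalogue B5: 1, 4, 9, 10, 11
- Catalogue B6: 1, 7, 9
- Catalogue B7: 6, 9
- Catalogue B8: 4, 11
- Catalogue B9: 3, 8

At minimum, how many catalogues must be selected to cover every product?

4

Take {B2, B4, B6, B9}. Their union is {1, 2, 3, 4, 5, 6, 7, 8, 9, 10, 11}, which is all 11 products.
No 3 of the 9 catalogues cover everything (all 84 combinations miss at least one product), so 4 is optimal.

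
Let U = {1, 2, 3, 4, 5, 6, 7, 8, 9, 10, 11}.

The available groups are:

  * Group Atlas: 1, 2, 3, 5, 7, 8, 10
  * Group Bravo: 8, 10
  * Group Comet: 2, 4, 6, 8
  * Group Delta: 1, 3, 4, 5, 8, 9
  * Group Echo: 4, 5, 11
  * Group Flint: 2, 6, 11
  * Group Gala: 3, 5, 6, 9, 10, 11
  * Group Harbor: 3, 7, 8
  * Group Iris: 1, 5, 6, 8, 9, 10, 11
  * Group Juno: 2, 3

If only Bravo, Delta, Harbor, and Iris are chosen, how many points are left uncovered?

Union of Bravo, Delta, Harbor, Iris = {1, 3, 4, 5, 6, 7, 8, 9, 10, 11}.
Not covered: 2 — 1 point.

1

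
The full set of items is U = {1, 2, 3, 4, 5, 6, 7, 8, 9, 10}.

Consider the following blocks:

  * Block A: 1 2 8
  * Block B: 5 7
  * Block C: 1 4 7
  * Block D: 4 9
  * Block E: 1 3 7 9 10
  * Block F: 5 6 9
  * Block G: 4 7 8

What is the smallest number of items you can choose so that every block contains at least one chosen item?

H = {1, 4, 5} meets every block (each contains at least one member of H), and |H| = 3.
The blocks A, B, D are pairwise disjoint, so any hitting set needs a separate item for each — at least 3. Hence 3 is optimal.

3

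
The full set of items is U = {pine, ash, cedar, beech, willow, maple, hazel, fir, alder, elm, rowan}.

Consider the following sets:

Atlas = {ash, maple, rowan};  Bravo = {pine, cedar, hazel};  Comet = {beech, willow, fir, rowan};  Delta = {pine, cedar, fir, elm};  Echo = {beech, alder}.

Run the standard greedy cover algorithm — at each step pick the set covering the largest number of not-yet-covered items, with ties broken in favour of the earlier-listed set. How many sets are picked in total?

5

Greedy: pick Comet (covers 4 new) → pick Bravo (covers 3 new) → pick Atlas (covers 2 new) → pick Delta (covers 1 new) → pick Echo (covers 1 new). Total picks: 5.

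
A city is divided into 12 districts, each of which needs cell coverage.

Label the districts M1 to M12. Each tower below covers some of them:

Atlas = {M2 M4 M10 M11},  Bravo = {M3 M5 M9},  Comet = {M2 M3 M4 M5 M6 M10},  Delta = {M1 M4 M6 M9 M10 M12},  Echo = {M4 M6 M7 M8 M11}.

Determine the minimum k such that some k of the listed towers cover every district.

Take {Comet, Delta, Echo}. Their union is {M1, M2, M3, M4, M5, M6, M7, M8, M9, M10, M11, M12}, which is all 12 districts.
Only Delta contains M1, so Delta is forced; the remaining 6 districts need at least 2 more towers (each remaining tower adds at most 3) — so at least 3 towers are needed, and 3 is optimal.

3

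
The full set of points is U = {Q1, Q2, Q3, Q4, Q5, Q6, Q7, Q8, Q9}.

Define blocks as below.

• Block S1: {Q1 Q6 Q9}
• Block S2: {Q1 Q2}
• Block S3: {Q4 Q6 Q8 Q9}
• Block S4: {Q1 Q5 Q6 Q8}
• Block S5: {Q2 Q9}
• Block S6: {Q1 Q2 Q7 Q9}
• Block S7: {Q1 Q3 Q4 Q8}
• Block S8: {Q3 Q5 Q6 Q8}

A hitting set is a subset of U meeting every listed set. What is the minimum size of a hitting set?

Take H = {Q1, Q2, Q8}. Each listed block contains at least one of these, so H is a hitting set of size 3.
No choice of 2 points meets every block, so 3 is the minimum.

3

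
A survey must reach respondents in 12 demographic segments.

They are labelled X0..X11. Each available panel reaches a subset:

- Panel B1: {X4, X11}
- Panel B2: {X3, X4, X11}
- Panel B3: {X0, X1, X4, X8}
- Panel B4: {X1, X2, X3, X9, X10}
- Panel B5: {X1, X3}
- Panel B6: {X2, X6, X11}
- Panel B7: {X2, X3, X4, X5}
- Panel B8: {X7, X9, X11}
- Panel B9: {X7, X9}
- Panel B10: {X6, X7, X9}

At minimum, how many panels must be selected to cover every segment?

5

B3 and B4 and B7 and B8 and B10 together: B3 ∪ B4 ∪ B7 ∪ B8 ∪ B10 = {X0, X1, X2, X3, X4, X5, X6, X7, X8, X9, X10, X11} — every segment is covered.
No 4 of the 10 panels cover everything (all 210 combinations miss at least one segment), so 5 is optimal.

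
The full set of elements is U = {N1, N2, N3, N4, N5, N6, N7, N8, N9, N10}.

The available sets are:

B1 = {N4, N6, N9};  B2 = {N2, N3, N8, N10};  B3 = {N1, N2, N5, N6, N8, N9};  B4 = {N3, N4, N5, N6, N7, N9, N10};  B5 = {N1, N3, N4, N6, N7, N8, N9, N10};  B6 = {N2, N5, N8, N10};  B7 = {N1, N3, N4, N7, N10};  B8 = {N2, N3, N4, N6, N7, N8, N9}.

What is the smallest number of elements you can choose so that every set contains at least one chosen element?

2

The 2 elements {N4, N8} hit every set.
The sets B1, B6 are pairwise disjoint, so any hitting set needs a separate element for each — at least 2. Hence 2 is optimal.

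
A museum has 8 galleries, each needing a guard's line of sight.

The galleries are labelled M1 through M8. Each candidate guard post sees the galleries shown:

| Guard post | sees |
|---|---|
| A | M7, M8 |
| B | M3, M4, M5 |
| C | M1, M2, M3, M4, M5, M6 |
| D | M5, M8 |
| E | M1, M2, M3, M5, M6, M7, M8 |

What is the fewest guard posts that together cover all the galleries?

C and E together: C ∪ E = {M1, M2, M3, M4, M5, M6, M7, M8} — every gallery is covered.
No single guard post has all 8 galleries (the largest, E, has 7), so 2 is optimal.

2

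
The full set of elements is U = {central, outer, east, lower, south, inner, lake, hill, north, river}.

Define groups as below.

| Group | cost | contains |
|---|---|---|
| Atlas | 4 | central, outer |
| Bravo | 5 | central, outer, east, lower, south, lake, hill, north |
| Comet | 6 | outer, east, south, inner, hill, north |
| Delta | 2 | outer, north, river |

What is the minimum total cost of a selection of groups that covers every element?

Bravo, Comet, Delta together cover every element (Bravo ∪ Comet ∪ Delta = {central, outer, east, lower, south, inner, lake, hill, north, river}); total cost 5 + 6 + 2 = 13.
No covering selection has total cost below 13.

13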